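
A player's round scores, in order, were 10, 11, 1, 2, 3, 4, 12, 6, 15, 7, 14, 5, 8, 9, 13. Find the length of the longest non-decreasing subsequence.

9

Track the smallest tail for each achievable length (allowing ties):
10 → extends → [10]
11 → extends → [10, 11]
1 → replaces 10 → [1, 11]
2 → replaces 11 → [1, 2]
3 → extends → [1, 2, 3]
4 → extends → [1, 2, 3, 4]
12 → extends → [1, 2, 3, 4, 12]
6 → replaces 12 → [1, 2, 3, 4, 6]
15 → extends → [1, 2, 3, 4, 6, 15]
7 → replaces 15 → [1, 2, 3, 4, 6, 7]
14 → extends → [1, 2, 3, 4, 6, 7, 14]
5 → replaces 6 → [1, 2, 3, 4, 5, 7, 14]
8 → replaces 14 → [1, 2, 3, 4, 5, 7, 8]
9 → extends → [1, 2, 3, 4, 5, 7, 8, 9]
13 → extends → [1, 2, 3, 4, 5, 7, 8, 9, 13]
Nine tails, so the longest non-decreasing subsequence has length 9 (e.g. 1, 2, 3, 4, 6, 7, 8, 9, 13).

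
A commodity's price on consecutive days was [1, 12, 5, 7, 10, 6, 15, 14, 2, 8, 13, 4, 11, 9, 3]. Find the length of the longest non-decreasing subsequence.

Track the smallest tail for each achievable length (allowing ties):
1 → extends → [1]
12 → extends → [1, 12]
5 → replaces 12 → [1, 5]
7 → extends → [1, 5, 7]
10 → extends → [1, 5, 7, 10]
6 → replaces 7 → [1, 5, 6, 10]
15 → extends → [1, 5, 6, 10, 15]
14 → replaces 15 → [1, 5, 6, 10, 14]
2 → replaces 5 → [1, 2, 6, 10, 14]
8 → replaces 10 → [1, 2, 6, 8, 14]
13 → replaces 14 → [1, 2, 6, 8, 13]
4 → replaces 6 → [1, 2, 4, 8, 13]
11 → replaces 13 → [1, 2, 4, 8, 11]
9 → replaces 11 → [1, 2, 4, 8, 9]
3 → replaces 4 → [1, 2, 3, 8, 9]
Five tails, so the longest non-decreasing subsequence has length 5 (e.g. 1, 5, 7, 10, 15).

5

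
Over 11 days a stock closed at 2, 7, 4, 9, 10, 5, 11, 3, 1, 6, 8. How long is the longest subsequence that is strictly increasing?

5

Track the smallest tail for each achievable length (strict):
2 → extends → [2]
7 → extends → [2, 7]
4 → replaces 7 → [2, 4]
9 → extends → [2, 4, 9]
10 → extends → [2, 4, 9, 10]
5 → replaces 9 → [2, 4, 5, 10]
11 → extends → [2, 4, 5, 10, 11]
3 → replaces 4 → [2, 3, 5, 10, 11]
1 → replaces 2 → [1, 3, 5, 10, 11]
6 → replaces 10 → [1, 3, 5, 6, 11]
8 → replaces 11 → [1, 3, 5, 6, 8]
Five tails, so the longest strictly increasing subsequence has length 5 (e.g. 2, 7, 9, 10, 11).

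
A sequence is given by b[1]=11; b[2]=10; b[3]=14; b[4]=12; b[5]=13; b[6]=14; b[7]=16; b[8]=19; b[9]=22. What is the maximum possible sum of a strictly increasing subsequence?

107

Let S[i] be the best sum of a strictly increasing subsequence ending at i:
i:       1   2   3   4   5   6   7   8   9
b[i]:   11  10  14  12  13  14  16  19  22
S:      11  10  25  23  36  50  66  85 107
Maximum is 107 (e.g. 11 + 12 + 13 + 14 + 16 + 19 + 22).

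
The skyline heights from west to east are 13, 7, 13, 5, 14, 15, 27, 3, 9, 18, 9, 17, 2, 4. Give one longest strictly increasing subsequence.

Patience tails give the LIS length; then backtrack through the dp parents:
13 → extends → [13]
7 → replaces 13 → [7]
13 → extends → [7, 13]
5 → replaces 7 → [5, 13]
14 → extends → [5, 13, 14]
15 → extends → [5, 13, 14, 15]
27 → extends → [5, 13, 14, 15, 27]
3 → replaces 5 → [3, 13, 14, 15, 27]
9 → replaces 13 → [3, 9, 14, 15, 27]
18 → replaces 27 → [3, 9, 14, 15, 18]
9 → already a tail → [3, 9, 14, 15, 18]
17 → replaces 18 → [3, 9, 14, 15, 17]
2 → replaces 3 → [2, 9, 14, 15, 17]
4 → replaces 9 → [2, 4, 14, 15, 17]
Length 5; one witness is 7, 13, 14, 15, 27.

7, 13, 14, 15, 27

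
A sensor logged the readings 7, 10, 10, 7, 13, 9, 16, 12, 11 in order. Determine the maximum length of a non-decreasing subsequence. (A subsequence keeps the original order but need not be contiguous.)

Track the smallest tail for each achievable length (allowing ties):
7 → extends → [7]
10 → extends → [7, 10]
10 → extends → [7, 10, 10]
7 → replaces 10 → [7, 7, 10]
13 → extends → [7, 7, 10, 13]
9 → replaces 10 → [7, 7, 9, 13]
16 → extends → [7, 7, 9, 13, 16]
12 → replaces 13 → [7, 7, 9, 12, 16]
11 → replaces 12 → [7, 7, 9, 11, 16]
Five tails, so the longest non-decreasing subsequence has length 5 (e.g. 7, 10, 10, 13, 16).

5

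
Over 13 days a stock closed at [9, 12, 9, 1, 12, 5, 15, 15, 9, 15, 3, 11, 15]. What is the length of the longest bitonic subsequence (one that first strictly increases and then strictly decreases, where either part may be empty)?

inc[i] = longest strictly increasing subsequence ending at i; dec[i] = longest strictly decreasing subsequence starting at i:
i:      1  2  3  4  5  6  7  8  9 10 11 12 13
a[i]:   9 12  9  1 12  5 15 15  9 15  3 11 15
inc:    1  2  1  1  2  2  3  3  3  4  2  4  5
dec:    3  4  3  1  3  2  3  3  2  2  1  1  1
Best peak at i=2 (value 12): inc=2, dec=4, length 2+4−1 = 5.

5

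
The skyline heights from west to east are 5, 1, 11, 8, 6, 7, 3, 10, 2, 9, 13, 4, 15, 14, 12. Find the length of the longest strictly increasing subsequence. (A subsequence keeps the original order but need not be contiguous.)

6

Let dp[i] be the length of the longest such subsequence ending at index i:
i:      1  2  3  4  5  6  7  8  9 10 11 12 13 14 15
a[i]:   5  1 11  8  6  7  3 10  2  9 13  4 15 14 12
dp:     1  1  2  2  2  3  2  4  2  4  5  3  6  6  5
Maximum dp value is 6.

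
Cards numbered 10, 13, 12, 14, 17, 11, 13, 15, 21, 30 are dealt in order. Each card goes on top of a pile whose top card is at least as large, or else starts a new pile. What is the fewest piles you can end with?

6

Place each on the leftmost legal pile:
10 → new pile 1 (tops now [10])
13 → new pile 2 (tops now [10, 13])
12 → pile 2 (tops now [10, 12])
14 → new pile 3 (tops now [10, 12, 14])
17 → new pile 4 (tops now [10, 12, 14, 17])
11 → pile 2 (tops now [10, 11, 14, 17])
13 → pile 3 (tops now [10, 11, 13, 17])
15 → pile 4 (tops now [10, 11, 13, 15])
21 → new pile 5 (tops now [10, 11, 13, 15, 21])
30 → new pile 6 (tops now [10, 11, 13, 15, 21, 30])
Six piles.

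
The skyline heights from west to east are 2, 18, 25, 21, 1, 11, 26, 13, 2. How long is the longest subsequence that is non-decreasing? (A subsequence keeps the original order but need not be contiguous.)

4

Let dp[i] be the length of the longest such subsequence ending at index i:
i:      1  2  3  4  5  6  7  8  9
a[i]:   2 18 25 21  1 11 26 13  2
dp:     1  2  3  3  1  2  4  3  2
Maximum dp value is 4.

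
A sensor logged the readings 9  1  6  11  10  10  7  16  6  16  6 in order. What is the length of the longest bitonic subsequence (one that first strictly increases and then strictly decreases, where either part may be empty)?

inc[i] = longest strictly increasing subsequence ending at i; dec[i] = longest strictly decreasing subsequence starting at i:
i:      1  2  3  4  5  6  7  8  9 10 11
a[i]:   9  1  6 11 10 10  7 16  6 16  6
inc:    1  1  2  3  3  3  3  4  2  4  2
dec:    3  1  1  4  3  3  2  2  1  2  1
Best peak at i=4 (value 11): inc=3, dec=4, length 3+4−1 = 6.

6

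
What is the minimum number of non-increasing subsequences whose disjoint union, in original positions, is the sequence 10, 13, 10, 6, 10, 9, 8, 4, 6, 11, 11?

Place each on the leftmost legal pile:
10 → new pile 1 (tops now [10])
13 → new pile 2 (tops now [10, 13])
10 → pile 1 (tops now [10, 13])
6 → pile 1 (tops now [6, 13])
10 → pile 2 (tops now [6, 10])
9 → pile 2 (tops now [6, 9])
8 → pile 2 (tops now [6, 8])
4 → pile 1 (tops now [4, 8])
6 → pile 2 (tops now [4, 6])
11 → new pile 3 (tops now [4, 6, 11])
11 → pile 3 (tops now [4, 6, 11])
Three piles.

3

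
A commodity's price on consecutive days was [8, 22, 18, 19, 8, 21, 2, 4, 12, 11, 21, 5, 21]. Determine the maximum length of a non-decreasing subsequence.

6

Track the smallest tail for each achievable length (allowing ties):
8 → extends → [8]
22 → extends → [8, 22]
18 → replaces 22 → [8, 18]
19 → extends → [8, 18, 19]
8 → replaces 18 → [8, 8, 19]
21 → extends → [8, 8, 19, 21]
2 → replaces 8 → [2, 8, 19, 21]
4 → replaces 8 → [2, 4, 19, 21]
12 → replaces 19 → [2, 4, 12, 21]
11 → replaces 12 → [2, 4, 11, 21]
21 → extends → [2, 4, 11, 21, 21]
5 → replaces 11 → [2, 4, 5, 21, 21]
21 → extends → [2, 4, 5, 21, 21, 21]
Six tails, so the longest non-decreasing subsequence has length 6 (e.g. 8, 18, 19, 21, 21, 21).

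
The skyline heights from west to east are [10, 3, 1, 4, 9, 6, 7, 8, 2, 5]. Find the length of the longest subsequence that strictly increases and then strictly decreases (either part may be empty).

inc[i] = longest strictly increasing subsequence ending at i; dec[i] = longest strictly decreasing subsequence starting at i:
i:      1  2  3  4  5  6  7  8  9 10
a[i]:  10  3  1  4  9  6  7  8  2  5
inc:    1  1  1  2  3  3  4  5  2  3
dec:    4  2  1  2  3  2  2  2  1  1
Best peak at i=8 (value 8): inc=5, dec=2, length 5+2−1 = 6.

6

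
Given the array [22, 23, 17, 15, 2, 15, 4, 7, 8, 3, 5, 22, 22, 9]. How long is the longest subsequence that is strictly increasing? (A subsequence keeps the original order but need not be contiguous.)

Let dp[i] be the length of the longest such subsequence ending at index i:
i:      1  2  3  4  5  6  7  8  9 10 11 12 13 14
a[i]:  22 23 17 15  2 15  4  7  8  3  5 22 22  9
dp:     1  2  1  1  1  2  2  3  4  2  3  5  5  5
Maximum dp value is 5.

5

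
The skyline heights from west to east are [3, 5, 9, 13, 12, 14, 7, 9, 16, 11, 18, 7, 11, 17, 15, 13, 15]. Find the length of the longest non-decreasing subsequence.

Track the smallest tail for each achievable length (allowing ties):
3 → extends → [3]
5 → extends → [3, 5]
9 → extends → [3, 5, 9]
13 → extends → [3, 5, 9, 13]
12 → replaces 13 → [3, 5, 9, 12]
14 → extends → [3, 5, 9, 12, 14]
7 → replaces 9 → [3, 5, 7, 12, 14]
9 → replaces 12 → [3, 5, 7, 9, 14]
16 → extends → [3, 5, 7, 9, 14, 16]
11 → replaces 14 → [3, 5, 7, 9, 11, 16]
18 → extends → [3, 5, 7, 9, 11, 16, 18]
7 → replaces 9 → [3, 5, 7, 7, 11, 16, 18]
11 → replaces 16 → [3, 5, 7, 7, 11, 11, 18]
17 → replaces 18 → [3, 5, 7, 7, 11, 11, 17]
15 → replaces 17 → [3, 5, 7, 7, 11, 11, 15]
13 → replaces 15 → [3, 5, 7, 7, 11, 11, 13]
15 → extends → [3, 5, 7, 7, 11, 11, 13, 15]
Eight tails, so the longest non-decreasing subsequence has length 8 (e.g. 3, 5, 9, 9, 11, 11, 15, 15).

8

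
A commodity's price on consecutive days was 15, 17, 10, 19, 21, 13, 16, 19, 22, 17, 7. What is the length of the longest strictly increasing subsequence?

Track the smallest tail for each achievable length (strict):
15 → extends → [15]
17 → extends → [15, 17]
10 → replaces 15 → [10, 17]
19 → extends → [10, 17, 19]
21 → extends → [10, 17, 19, 21]
13 → replaces 17 → [10, 13, 19, 21]
16 → replaces 19 → [10, 13, 16, 21]
19 → replaces 21 → [10, 13, 16, 19]
22 → extends → [10, 13, 16, 19, 22]
17 → replaces 19 → [10, 13, 16, 17, 22]
7 → replaces 10 → [7, 13, 16, 17, 22]
Five tails, so the longest strictly increasing subsequence has length 5 (e.g. 15, 17, 19, 21, 22).

5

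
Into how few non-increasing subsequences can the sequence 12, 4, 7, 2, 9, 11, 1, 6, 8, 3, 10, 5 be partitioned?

4

Place each on the leftmost legal pile:
12 → new pile 1 (tops now [12])
4 → pile 1 (tops now [4])
7 → new pile 2 (tops now [4, 7])
2 → pile 1 (tops now [2, 7])
9 → new pile 3 (tops now [2, 7, 9])
11 → new pile 4 (tops now [2, 7, 9, 11])
1 → pile 1 (tops now [1, 7, 9, 11])
6 → pile 2 (tops now [1, 6, 9, 11])
8 → pile 3 (tops now [1, 6, 8, 11])
3 → pile 2 (tops now [1, 3, 8, 11])
10 → pile 4 (tops now [1, 3, 8, 10])
5 → pile 3 (tops now [1, 3, 5, 10])
Four piles.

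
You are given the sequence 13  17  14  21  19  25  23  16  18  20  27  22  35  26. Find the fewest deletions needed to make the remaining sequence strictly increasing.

7

Fewest deletions = n − (longest strictly increasing subsequence).
i:      1  2  3  4  5  6  7  8  9 10 11 12 13 14
a[i]:  13 17 14 21 19 25 23 16 18 20 27 22 35 26
dp:     1  2  2  3  3  4  4  3  4  5  6  6  7  7
max dp = 7, so deletions = 14 − 7 = 7.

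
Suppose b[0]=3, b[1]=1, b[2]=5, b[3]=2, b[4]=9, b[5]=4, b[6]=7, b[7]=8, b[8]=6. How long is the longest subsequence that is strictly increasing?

Let dp[i] be the length of the longest such subsequence ending at index i:
i:     0 1 2 3 4 5 6 7 8
b[i]:  3 1 5 2 9 4 7 8 6
dp:    1 1 2 2 3 3 4 5 4
Maximum dp value is 5.

5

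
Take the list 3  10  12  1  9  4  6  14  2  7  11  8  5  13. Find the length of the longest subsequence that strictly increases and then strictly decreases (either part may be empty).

inc[i] = longest strictly increasing subsequence ending at i; dec[i] = longest strictly decreasing subsequence starting at i:
i:      1  2  3  4  5  6  7  8  9 10 11 12 13 14
a[i]:   3 10 12  1  9  4  6 14  2  7 11  8  5 13
inc:    1  2  3  1  2  2  3  4  2  4  5  5  3  6
dec:    2  4  4  1  3  2  2  4  1  2  3  2  1  1
Best peak at i=8 (value 14): inc=4, dec=4, length 4+4−1 = 7.

7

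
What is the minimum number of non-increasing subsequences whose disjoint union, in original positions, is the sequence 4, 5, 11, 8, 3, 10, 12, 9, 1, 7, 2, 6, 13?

The minimum number of non-increasing subsequences covering a sequence equals the length of its longest strictly increasing subsequence.
LIS length is 6 (e.g. 4, 5, 8, 10, 12, 13), so 6 piles are needed.

6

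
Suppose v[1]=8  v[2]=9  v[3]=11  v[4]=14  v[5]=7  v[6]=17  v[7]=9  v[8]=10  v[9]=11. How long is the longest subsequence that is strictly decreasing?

Negate each value so 'decreasing' becomes 'increasing', then run patience tails on the negated sequence:
-8 → extends → [-8]
-9 → replaces -8 → [-9]
-11 → replaces -9 → [-11]
-14 → replaces -11 → [-14]
-7 → extends → [-14, -7]
-17 → replaces -14 → [-17, -7]
-9 → replaces -7 → [-17, -9]
-10 → replaces -9 → [-17, -10]
-11 → replaces -10 → [-17, -11]
Two tails, so the longest strictly decreasing subsequence of the original has length 2.

2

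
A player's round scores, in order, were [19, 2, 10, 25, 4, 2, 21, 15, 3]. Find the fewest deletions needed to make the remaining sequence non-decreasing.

6

Fewest deletions = n − (longest non-decreasing subsequence).
Patience tails:
19 → extends → [19]
2 → replaces 19 → [2]
10 → extends → [2, 10]
25 → extends → [2, 10, 25]
4 → replaces 10 → [2, 4, 25]
2 → replaces 4 → [2, 2, 25]
21 → replaces 25 → [2, 2, 21]
15 → replaces 21 → [2, 2, 15]
3 → replaces 15 → [2, 2, 3]
Longest non-decreasing subsequence has length 3, so deletions = 9 − 3 = 6.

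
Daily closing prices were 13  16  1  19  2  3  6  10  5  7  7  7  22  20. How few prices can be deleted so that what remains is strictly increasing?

Fewest deletions = n − (longest strictly increasing subsequence).
i:      1  2  3  4  5  6  7  8  9 10 11 12 13 14
a[i]:  13 16  1 19  2  3  6 10  5  7  7  7 22 20
dp:     1  2  1  3  2  3  4  5  4  5  5  5  6  6
max dp = 6, so deletions = 14 − 6 = 8.

8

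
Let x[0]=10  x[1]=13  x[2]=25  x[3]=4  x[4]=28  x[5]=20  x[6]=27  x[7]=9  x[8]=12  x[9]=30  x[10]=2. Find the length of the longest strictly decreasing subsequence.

Negate each value so 'decreasing' becomes 'increasing', then run patience tails on the negated sequence:
-10 → extends → [-10]
-13 → replaces -10 → [-13]
-25 → replaces -13 → [-25]
-4 → extends → [-25, -4]
-28 → replaces -25 → [-28, -4]
-20 → replaces -4 → [-28, -20]
-27 → replaces -20 → [-28, -27]
-9 → extends → [-28, -27, -9]
-12 → replaces -9 → [-28, -27, -12]
-30 → replaces -28 → [-30, -27, -12]
-2 → extends → [-30, -27, -12, -2]
Four tails, so the longest strictly decreasing subsequence of the original has length 4.

4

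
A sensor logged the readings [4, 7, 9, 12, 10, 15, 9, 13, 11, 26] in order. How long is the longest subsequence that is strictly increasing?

Let dp[i] be the length of the longest such subsequence ending at index i:
i:      1  2  3  4  5  6  7  8  9 10
a[i]:   4  7  9 12 10 15  9 13 11 26
dp:     1  2  3  4  4  5  3  5  5  6
Maximum dp value is 6.

6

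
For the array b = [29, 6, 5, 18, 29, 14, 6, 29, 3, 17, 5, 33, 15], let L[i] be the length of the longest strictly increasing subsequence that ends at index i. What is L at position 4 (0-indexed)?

3

dp[i] = 1 + max{dp[j] : j<i, b[j]<b[i]} (or 1 if no such j):
i:      0  1  2  3  4  5  6  7  8  9 10 11 12
b[i]:  29  6  5 18 29 14  6 29  3 17  5 33 15
dp:     1  1  1  2  3  2  2  3  1  3  2  4  3
At index 4 the value is 3.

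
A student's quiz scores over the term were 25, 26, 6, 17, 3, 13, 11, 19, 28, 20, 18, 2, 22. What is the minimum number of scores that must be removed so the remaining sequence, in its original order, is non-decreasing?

8

Fewest deletions = n − (longest non-decreasing subsequence).
Patience tails:
25 → extends → [25]
26 → extends → [25, 26]
6 → replaces 25 → [6, 26]
17 → replaces 26 → [6, 17]
3 → replaces 6 → [3, 17]
13 → replaces 17 → [3, 13]
11 → replaces 13 → [3, 11]
19 → extends → [3, 11, 19]
28 → extends → [3, 11, 19, 28]
20 → replaces 28 → [3, 11, 19, 20]
18 → replaces 19 → [3, 11, 18, 20]
2 → replaces 3 → [2, 11, 18, 20]
22 → extends → [2, 11, 18, 20, 22]
Longest non-decreasing subsequence has length 5, so deletions = 13 − 5 = 8.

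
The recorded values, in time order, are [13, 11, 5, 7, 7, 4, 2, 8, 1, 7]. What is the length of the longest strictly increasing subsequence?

Track the smallest tail for each achievable length (strict):
13 → extends → [13]
11 → replaces 13 → [11]
5 → replaces 11 → [5]
7 → extends → [5, 7]
7 → already a tail → [5, 7]
4 → replaces 5 → [4, 7]
2 → replaces 4 → [2, 7]
8 → extends → [2, 7, 8]
1 → replaces 2 → [1, 7, 8]
7 → already a tail → [1, 7, 8]
Three tails, so the longest strictly increasing subsequence has length 3 (e.g. 5, 7, 8).

3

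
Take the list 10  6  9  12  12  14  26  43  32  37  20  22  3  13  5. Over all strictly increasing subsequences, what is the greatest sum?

136

Let S[i] be the best sum of a strictly increasing subsequence ending at i:
i:       1   2   3   4   5   6   7   8   9  10  11  12  13  14  15
a[i]:   10   6   9  12  12  14  26  43  32  37  20  22   3  13   5
S:      10   6  15  27  27  41  67 110  99 136  61  83   3  40   8
Maximum is 136 (e.g. 6 + 9 + 12 + 14 + 26 + 32 + 37).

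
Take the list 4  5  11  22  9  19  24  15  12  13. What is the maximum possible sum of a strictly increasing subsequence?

66

Let S[i] be the best sum of a strictly increasing subsequence ending at i:
i:      1  2  3  4  5  6  7  8  9 10
a[i]:   4  5 11 22  9 19 24 15 12 13
S:      4  9 20 42 18 39 66 35 32 45
Maximum is 66 (e.g. 4 + 5 + 11 + 22 + 24).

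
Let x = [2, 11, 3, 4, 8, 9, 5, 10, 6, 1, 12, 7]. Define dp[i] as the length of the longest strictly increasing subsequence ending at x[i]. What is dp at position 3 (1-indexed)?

dp[i] = 1 + max{dp[j] : j<i, x[j]<x[i]} (or 1 if no such j):
i:      1  2  3  4  5  6  7  8  9 10 11 12
x[i]:   2 11  3  4  8  9  5 10  6  1 12  7
dp:     1  2  2  3  4  5  4  6  5  1  7  6
At index 3 the value is 2.

2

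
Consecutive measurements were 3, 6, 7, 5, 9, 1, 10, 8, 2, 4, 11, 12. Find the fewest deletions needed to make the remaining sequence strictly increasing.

5

Fewest deletions = n − (longest strictly increasing subsequence).
Patience tails:
3 → extends → [3]
6 → extends → [3, 6]
7 → extends → [3, 6, 7]
5 → replaces 6 → [3, 5, 7]
9 → extends → [3, 5, 7, 9]
1 → replaces 3 → [1, 5, 7, 9]
10 → extends → [1, 5, 7, 9, 10]
8 → replaces 9 → [1, 5, 7, 8, 10]
2 → replaces 5 → [1, 2, 7, 8, 10]
4 → replaces 7 → [1, 2, 4, 8, 10]
11 → extends → [1, 2, 4, 8, 10, 11]
12 → extends → [1, 2, 4, 8, 10, 11, 12]
Longest strictly increasing subsequence has length 7, so deletions = 12 − 7 = 5.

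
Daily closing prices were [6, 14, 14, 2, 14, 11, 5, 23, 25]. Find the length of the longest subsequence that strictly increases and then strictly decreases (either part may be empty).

4

inc[i] = longest strictly increasing subsequence ending at i; dec[i] = longest strictly decreasing subsequence starting at i:
i:      1  2  3  4  5  6  7  8  9
a[i]:   6 14 14  2 14 11  5 23 25
inc:    1  2  2  1  2  2  2  3  4
dec:    2  3  3  1  3  2  1  1  1
Best peak at i=2 (value 14): inc=2, dec=3, length 2+3−1 = 4.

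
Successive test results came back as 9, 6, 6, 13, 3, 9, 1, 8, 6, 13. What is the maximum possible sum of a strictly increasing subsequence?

Let S[i] be the best sum of a strictly increasing subsequence ending at i:
i:      1  2  3  4  5  6  7  8  9 10
a[i]:   9  6  6 13  3  9  1  8  6 13
S:      9  6  6 22  3 15  1 14  9 28
Maximum is 28 (e.g. 6 + 9 + 13).

28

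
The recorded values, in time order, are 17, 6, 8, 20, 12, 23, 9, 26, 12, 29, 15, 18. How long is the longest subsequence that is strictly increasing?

Track the smallest tail for each achievable length (strict):
17 → extends → [17]
6 → replaces 17 → [6]
8 → extends → [6, 8]
20 → extends → [6, 8, 20]
12 → replaces 20 → [6, 8, 12]
23 → extends → [6, 8, 12, 23]
9 → replaces 12 → [6, 8, 9, 23]
26 → extends → [6, 8, 9, 23, 26]
12 → replaces 23 → [6, 8, 9, 12, 26]
29 → extends → [6, 8, 9, 12, 26, 29]
15 → replaces 26 → [6, 8, 9, 12, 15, 29]
18 → replaces 29 → [6, 8, 9, 12, 15, 18]
Six tails, so the longest strictly increasing subsequence has length 6 (e.g. 6, 8, 20, 23, 26, 29).

6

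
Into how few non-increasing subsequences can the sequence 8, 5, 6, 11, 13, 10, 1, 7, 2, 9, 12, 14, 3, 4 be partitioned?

Place each on the leftmost legal pile:
8 → new pile 1 (tops now [8])
5 → pile 1 (tops now [5])
6 → new pile 2 (tops now [5, 6])
11 → new pile 3 (tops now [5, 6, 11])
13 → new pile 4 (tops now [5, 6, 11, 13])
10 → pile 3 (tops now [5, 6, 10, 13])
1 → pile 1 (tops now [1, 6, 10, 13])
7 → pile 3 (tops now [1, 6, 7, 13])
2 → pile 2 (tops now [1, 2, 7, 13])
9 → pile 4 (tops now [1, 2, 7, 9])
12 → new pile 5 (tops now [1, 2, 7, 9, 12])
14 → new pile 6 (tops now [1, 2, 7, 9, 12, 14])
3 → pile 3 (tops now [1, 2, 3, 9, 12, 14])
4 → pile 4 (tops now [1, 2, 3, 4, 12, 14])
Six piles.

6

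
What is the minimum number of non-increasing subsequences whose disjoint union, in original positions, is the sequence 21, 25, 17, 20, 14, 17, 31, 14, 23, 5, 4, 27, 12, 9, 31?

The minimum number of non-increasing subsequences covering a sequence equals the length of its longest strictly increasing subsequence.
LIS length is 5 (e.g. 17, 20, 23, 27, 31), so 5 piles are needed.

5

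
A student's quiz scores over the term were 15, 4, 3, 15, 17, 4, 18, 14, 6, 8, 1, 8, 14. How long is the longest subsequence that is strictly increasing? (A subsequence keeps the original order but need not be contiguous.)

5

Track the smallest tail for each achievable length (strict):
15 → extends → [15]
4 → replaces 15 → [4]
3 → replaces 4 → [3]
15 → extends → [3, 15]
17 → extends → [3, 15, 17]
4 → replaces 15 → [3, 4, 17]
18 → extends → [3, 4, 17, 18]
14 → replaces 17 → [3, 4, 14, 18]
6 → replaces 14 → [3, 4, 6, 18]
8 → replaces 18 → [3, 4, 6, 8]
1 → replaces 3 → [1, 4, 6, 8]
8 → already a tail → [1, 4, 6, 8]
14 → extends → [1, 4, 6, 8, 14]
Five tails, so the longest strictly increasing subsequence has length 5 (e.g. 3, 4, 6, 8, 14).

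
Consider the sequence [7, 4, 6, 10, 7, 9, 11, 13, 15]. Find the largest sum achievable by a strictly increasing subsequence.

65

Let S[i] be the best sum of a strictly increasing subsequence ending at i:
i:      1  2  3  4  5  6  7  8  9
a[i]:   7  4  6 10  7  9 11 13 15
S:      7  4 10 20 17 26 37 50 65
Maximum is 65 (e.g. 4 + 6 + 7 + 9 + 11 + 13 + 15).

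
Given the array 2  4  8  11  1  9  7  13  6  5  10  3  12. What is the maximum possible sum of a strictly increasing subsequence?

Let S[i] be the best sum of a strictly increasing subsequence ending at i:
i:      1  2  3  4  5  6  7  8  9 10 11 12 13
a[i]:   2  4  8 11  1  9  7 13  6  5 10  3 12
S:      2  6 14 25  1 23 13 38 12 11 33  5 45
Maximum is 45 (e.g. 2 + 4 + 8 + 9 + 10 + 12).

45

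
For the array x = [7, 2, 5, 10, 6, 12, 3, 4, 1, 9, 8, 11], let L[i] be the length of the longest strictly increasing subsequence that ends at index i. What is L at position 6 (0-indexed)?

2

dp[i] = 1 + max{dp[j] : j<i, x[j]<x[i]} (or 1 if no such j):
i:      0  1  2  3  4  5  6  7  8  9 10 11
x[i]:   7  2  5 10  6 12  3  4  1  9  8 11
dp:     1  1  2  3  3  4  2  3  1  4  4  5
At index 6 the value is 2.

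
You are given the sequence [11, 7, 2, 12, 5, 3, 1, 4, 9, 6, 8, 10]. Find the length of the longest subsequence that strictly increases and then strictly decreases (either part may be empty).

6

inc[i] = longest strictly increasing subsequence ending at i; dec[i] = longest strictly decreasing subsequence starting at i:
i:      1  2  3  4  5  6  7  8  9 10 11 12
a[i]:  11  7  2 12  5  3  1  4  9  6  8 10
inc:    1  1  1  2  2  2  1  3  4  4  5  6
dec:    5  4  2  4  3  2  1  1  2  1  1  1
Best peak at i=12 (value 10): inc=6, dec=1, length 6+1−1 = 6.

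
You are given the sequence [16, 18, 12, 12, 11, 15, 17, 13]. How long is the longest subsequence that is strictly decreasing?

3

Negate each value so 'decreasing' becomes 'increasing', then run patience tails on the negated sequence:
-16 → extends → [-16]
-18 → replaces -16 → [-18]
-12 → extends → [-18, -12]
-12 → already a tail → [-18, -12]
-11 → extends → [-18, -12, -11]
-15 → replaces -12 → [-18, -15, -11]
-17 → replaces -15 → [-18, -17, -11]
-13 → replaces -11 → [-18, -17, -13]
Three tails, so the longest strictly decreasing subsequence of the original has length 3.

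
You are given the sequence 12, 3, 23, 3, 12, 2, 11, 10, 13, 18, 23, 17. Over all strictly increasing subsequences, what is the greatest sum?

Let S[i] be the best sum of a strictly increasing subsequence ending at i:
i:      1  2  3  4  5  6  7  8  9 10 11 12
a[i]:  12  3 23  3 12  2 11 10 13 18 23 17
S:     12  3 35  3 15  2 14 13 28 46 69 45
Maximum is 69 (e.g. 3 + 12 + 13 + 18 + 23).

69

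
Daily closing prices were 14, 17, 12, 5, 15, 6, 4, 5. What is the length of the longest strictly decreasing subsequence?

4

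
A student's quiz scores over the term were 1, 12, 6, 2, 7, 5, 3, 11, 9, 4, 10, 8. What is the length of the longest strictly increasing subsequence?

5

Track the smallest tail for each achievable length (strict):
1 → extends → [1]
12 → extends → [1, 12]
6 → replaces 12 → [1, 6]
2 → replaces 6 → [1, 2]
7 → extends → [1, 2, 7]
5 → replaces 7 → [1, 2, 5]
3 → replaces 5 → [1, 2, 3]
11 → extends → [1, 2, 3, 11]
9 → replaces 11 → [1, 2, 3, 9]
4 → replaces 9 → [1, 2, 3, 4]
10 → extends → [1, 2, 3, 4, 10]
8 → replaces 10 → [1, 2, 3, 4, 8]
Five tails, so the longest strictly increasing subsequence has length 5 (e.g. 1, 6, 7, 9, 10).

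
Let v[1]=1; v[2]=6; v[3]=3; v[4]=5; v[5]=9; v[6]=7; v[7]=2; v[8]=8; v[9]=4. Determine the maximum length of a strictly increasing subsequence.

5

Let dp[i] be the length of the longest such subsequence ending at index i:
i:     1 2 3 4 5 6 7 8 9
v[i]:  1 6 3 5 9 7 2 8 4
dp:    1 2 2 3 4 4 2 5 3
Maximum dp value is 5.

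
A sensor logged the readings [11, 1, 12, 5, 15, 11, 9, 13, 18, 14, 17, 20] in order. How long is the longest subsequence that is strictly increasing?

7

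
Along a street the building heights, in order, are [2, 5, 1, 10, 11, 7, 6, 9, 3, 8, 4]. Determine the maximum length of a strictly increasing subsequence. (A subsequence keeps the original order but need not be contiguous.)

4

Let dp[i] be the length of the longest such subsequence ending at index i:
i:      1  2  3  4  5  6  7  8  9 10 11
a[i]:   2  5  1 10 11  7  6  9  3  8  4
dp:     1  2  1  3  4  3  3  4  2  4  3
Maximum dp value is 4.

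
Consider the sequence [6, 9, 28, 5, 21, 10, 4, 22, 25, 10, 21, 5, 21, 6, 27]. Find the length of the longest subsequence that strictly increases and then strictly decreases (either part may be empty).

inc[i] = longest strictly increasing subsequence ending at i; dec[i] = longest strictly decreasing subsequence starting at i:
i:      1  2  3  4  5  6  7  8  9 10 11 12 13 14 15
a[i]:   6  9 28  5 21 10  4 22 25 10 21  5 21  6 27
inc:    1  2  3  1  3  3  1  4  5  3  4  2  4  3  6
dec:    3  3  4  2  3  2  1  3  3  2  2  1  2  1  1
Best peak at i=9 (value 25): inc=5, dec=3, length 5+3−1 = 7.

7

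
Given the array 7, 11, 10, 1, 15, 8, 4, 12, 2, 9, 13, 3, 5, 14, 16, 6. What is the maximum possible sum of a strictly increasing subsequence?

Let S[i] be the best sum of a strictly increasing subsequence ending at i:
i:      1  2  3  4  5  6  7  8  9 10 11 12 13 14 15 16
a[i]:   7 11 10  1 15  8  4 12  2  9 13  3  5 14 16  6
S:      7 18 17  1 33 15  5 30  3 24 43  6 11 57 73 17
Maximum is 73 (e.g. 7 + 11 + 12 + 13 + 14 + 16).

73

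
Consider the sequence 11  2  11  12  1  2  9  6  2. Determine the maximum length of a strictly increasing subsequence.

Track the smallest tail for each achievable length (strict):
11 → extends → [11]
2 → replaces 11 → [2]
11 → extends → [2, 11]
12 → extends → [2, 11, 12]
1 → replaces 2 → [1, 11, 12]
2 → replaces 11 → [1, 2, 12]
9 → replaces 12 → [1, 2, 9]
6 → replaces 9 → [1, 2, 6]
2 → already a tail → [1, 2, 6]
Three tails, so the longest strictly increasing subsequence has length 3 (e.g. 2, 11, 12).

3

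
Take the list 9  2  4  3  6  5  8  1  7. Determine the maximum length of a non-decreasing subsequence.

Track the smallest tail for each achievable length (allowing ties):
9 → extends → [9]
2 → replaces 9 → [2]
4 → extends → [2, 4]
3 → replaces 4 → [2, 3]
6 → extends → [2, 3, 6]
5 → replaces 6 → [2, 3, 5]
8 → extends → [2, 3, 5, 8]
1 → replaces 2 → [1, 3, 5, 8]
7 → replaces 8 → [1, 3, 5, 7]
Four tails, so the longest non-decreasing subsequence has length 4 (e.g. 2, 4, 6, 8).

4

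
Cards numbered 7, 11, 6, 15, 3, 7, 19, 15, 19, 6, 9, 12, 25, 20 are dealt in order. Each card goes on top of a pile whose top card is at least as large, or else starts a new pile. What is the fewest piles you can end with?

5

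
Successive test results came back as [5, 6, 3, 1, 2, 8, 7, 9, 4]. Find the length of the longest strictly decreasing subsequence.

3

Negate each value so 'decreasing' becomes 'increasing', then run patience tails on the negated sequence:
-5 → extends → [-5]
-6 → replaces -5 → [-6]
-3 → extends → [-6, -3]
-1 → extends → [-6, -3, -1]
-2 → replaces -1 → [-6, -3, -2]
-8 → replaces -6 → [-8, -3, -2]
-7 → replaces -3 → [-8, -7, -2]
-9 → replaces -8 → [-9, -7, -2]
-4 → replaces -2 → [-9, -7, -4]
Three tails, so the longest strictly decreasing subsequence of the original has length 3.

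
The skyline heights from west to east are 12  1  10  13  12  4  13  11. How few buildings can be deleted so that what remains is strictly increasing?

4

Fewest deletions = n − (longest strictly increasing subsequence).
i:      1  2  3  4  5  6  7  8
a[i]:  12  1 10 13 12  4 13 11
dp:     1  1  2  3  3  2  4  3
max dp = 4, so deletions = 8 − 4 = 4.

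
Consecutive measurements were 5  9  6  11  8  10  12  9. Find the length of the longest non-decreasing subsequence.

5

Track the smallest tail for each achievable length (allowing ties):
5 → extends → [5]
9 → extends → [5, 9]
6 → replaces 9 → [5, 6]
11 → extends → [5, 6, 11]
8 → replaces 11 → [5, 6, 8]
10 → extends → [5, 6, 8, 10]
12 → extends → [5, 6, 8, 10, 12]
9 → replaces 10 → [5, 6, 8, 9, 12]
Five tails, so the longest non-decreasing subsequence has length 5 (e.g. 5, 6, 8, 10, 12).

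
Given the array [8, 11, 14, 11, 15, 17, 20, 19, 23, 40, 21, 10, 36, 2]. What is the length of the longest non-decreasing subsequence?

8

Let dp[i] be the length of the longest such subsequence ending at index i:
i:      1  2  3  4  5  6  7  8  9 10 11 12 13 14
a[i]:   8 11 14 11 15 17 20 19 23 40 21 10 36  2
dp:     1  2  3  3  4  5  6  6  7  8  7  2  8  1
Maximum dp value is 8.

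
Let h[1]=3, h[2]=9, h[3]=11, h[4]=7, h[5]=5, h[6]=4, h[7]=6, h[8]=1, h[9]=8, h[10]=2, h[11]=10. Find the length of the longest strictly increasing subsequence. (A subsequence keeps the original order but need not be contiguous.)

5

Track the smallest tail for each achievable length (strict):
3 → extends → [3]
9 → extends → [3, 9]
11 → extends → [3, 9, 11]
7 → replaces 9 → [3, 7, 11]
5 → replaces 7 → [3, 5, 11]
4 → replaces 5 → [3, 4, 11]
6 → replaces 11 → [3, 4, 6]
1 → replaces 3 → [1, 4, 6]
8 → extends → [1, 4, 6, 8]
2 → replaces 4 → [1, 2, 6, 8]
10 → extends → [1, 2, 6, 8, 10]
Five tails, so the longest strictly increasing subsequence has length 5 (e.g. 3, 5, 6, 8, 10).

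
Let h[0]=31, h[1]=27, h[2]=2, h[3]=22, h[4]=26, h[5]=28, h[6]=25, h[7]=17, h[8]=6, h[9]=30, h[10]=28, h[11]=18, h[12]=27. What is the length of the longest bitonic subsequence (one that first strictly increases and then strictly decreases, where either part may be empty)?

inc[i] = longest strictly increasing subsequence ending at i; dec[i] = longest strictly decreasing subsequence starting at i:
i:      0  1  2  3  4  5  6  7  8  9 10 11 12
h[i]:  31 27  2 22 26 28 25 17  6 30 28 18 27
inc:    1  1  1  2  3  4  3  2  2  5  4  3  4
dec:    6  5  1  3  4  4  3  2  1  3  2  1  1
Best peak at i=5 (value 28): inc=4, dec=4, length 4+4−1 = 7.

7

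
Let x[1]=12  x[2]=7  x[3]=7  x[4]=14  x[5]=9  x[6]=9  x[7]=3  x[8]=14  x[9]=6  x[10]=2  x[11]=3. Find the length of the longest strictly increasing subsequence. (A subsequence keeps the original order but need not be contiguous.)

Track the smallest tail for each achievable length (strict):
12 → extends → [12]
7 → replaces 12 → [7]
7 → already a tail → [7]
14 → extends → [7, 14]
9 → replaces 14 → [7, 9]
9 → already a tail → [7, 9]
3 → replaces 7 → [3, 9]
14 → extends → [3, 9, 14]
6 → replaces 9 → [3, 6, 14]
2 → replaces 3 → [2, 6, 14]
3 → replaces 6 → [2, 3, 14]
Three tails, so the longest strictly increasing subsequence has length 3 (e.g. 7, 9, 14).

3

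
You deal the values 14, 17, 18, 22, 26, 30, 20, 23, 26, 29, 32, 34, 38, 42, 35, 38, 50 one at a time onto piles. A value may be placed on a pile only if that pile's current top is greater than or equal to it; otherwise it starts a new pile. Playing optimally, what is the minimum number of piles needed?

The minimum number of non-increasing subsequences covering a sequence equals the length of its longest strictly increasing subsequence.
LIS length is 12 (e.g. 14, 17, 18, 22, 23, 26, 29, 32, 34, 38, 42, 50), so 12 piles are needed.

12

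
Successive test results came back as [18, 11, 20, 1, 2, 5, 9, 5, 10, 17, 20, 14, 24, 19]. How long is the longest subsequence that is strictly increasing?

8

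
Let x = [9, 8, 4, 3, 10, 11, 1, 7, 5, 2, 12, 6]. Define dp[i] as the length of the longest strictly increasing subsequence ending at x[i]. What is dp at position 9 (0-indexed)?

dp[i] = 1 + max{dp[j] : j<i, x[j]<x[i]} (or 1 if no such j):
i:      0  1  2  3  4  5  6  7  8  9 10 11
x[i]:   9  8  4  3 10 11  1  7  5  2 12  6
dp:     1  1  1  1  2  3  1  2  2  2  4  3
At index 9 the value is 2.

2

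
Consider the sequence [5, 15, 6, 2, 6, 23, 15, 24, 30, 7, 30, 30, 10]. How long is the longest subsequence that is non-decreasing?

8

Track the smallest tail for each achievable length (allowing ties):
5 → extends → [5]
15 → extends → [5, 15]
6 → replaces 15 → [5, 6]
2 → replaces 5 → [2, 6]
6 → extends → [2, 6, 6]
23 → extends → [2, 6, 6, 23]
15 → replaces 23 → [2, 6, 6, 15]
24 → extends → [2, 6, 6, 15, 24]
30 → extends → [2, 6, 6, 15, 24, 30]
7 → replaces 15 → [2, 6, 6, 7, 24, 30]
30 → extends → [2, 6, 6, 7, 24, 30, 30]
30 → extends → [2, 6, 6, 7, 24, 30, 30, 30]
10 → replaces 24 → [2, 6, 6, 7, 10, 30, 30, 30]
Eight tails, so the longest non-decreasing subsequence has length 8 (e.g. 5, 6, 6, 23, 24, 30, 30, 30).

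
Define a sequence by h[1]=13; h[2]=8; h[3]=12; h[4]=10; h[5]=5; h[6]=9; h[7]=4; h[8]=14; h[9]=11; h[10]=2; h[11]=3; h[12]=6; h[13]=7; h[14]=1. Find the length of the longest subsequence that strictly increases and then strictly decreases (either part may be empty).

inc[i] = longest strictly increasing subsequence ending at i; dec[i] = longest strictly decreasing subsequence starting at i:
i:      1  2  3  4  5  6  7  8  9 10 11 12 13 14
h[i]:  13  8 12 10  5  9  4 14 11  2  3  6  7  1
inc:    1  1  2  2  1  2  1  3  3  1  2  3  4  1
dec:    7  5  6  5  4  4  3  4  3  2  2  2  2  1
Best peak at i=1 (value 13): inc=1, dec=7, length 1+7−1 = 7.

7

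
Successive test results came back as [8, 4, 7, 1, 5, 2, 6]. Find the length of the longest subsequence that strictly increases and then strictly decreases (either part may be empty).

4

inc[i] = longest strictly increasing subsequence ending at i; dec[i] = longest strictly decreasing subsequence starting at i:
i:     1 2 3 4 5 6 7
a[i]:  8 4 7 1 5 2 6
inc:   1 1 2 1 2 2 3
dec:   4 2 3 1 2 1 1
Best peak at i=1 (value 8): inc=1, dec=4, length 1+4−1 = 4.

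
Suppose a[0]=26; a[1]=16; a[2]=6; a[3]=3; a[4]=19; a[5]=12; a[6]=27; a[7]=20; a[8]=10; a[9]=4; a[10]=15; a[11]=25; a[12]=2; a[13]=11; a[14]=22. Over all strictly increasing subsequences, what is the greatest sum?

80

Let S[i] be the best sum of a strictly increasing subsequence ending at i:
i:      0  1  2  3  4  5  6  7  8  9 10 11 12 13 14
a[i]:  26 16  6  3 19 12 27 20 10  4 15 25  2 11 22
S:     26 16  6  3 35 18 62 55 16  7 33 80  2 27 77
Maximum is 80 (e.g. 16 + 19 + 20 + 25).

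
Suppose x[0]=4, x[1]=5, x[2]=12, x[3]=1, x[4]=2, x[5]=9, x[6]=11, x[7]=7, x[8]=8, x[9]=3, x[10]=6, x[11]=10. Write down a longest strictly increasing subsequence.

4, 5, 7, 8, 10

Patience tails give the LIS length; then backtrack through the dp parents:
4 → extends → [4]
5 → extends → [4, 5]
12 → extends → [4, 5, 12]
1 → replaces 4 → [1, 5, 12]
2 → replaces 5 → [1, 2, 12]
9 → replaces 12 → [1, 2, 9]
11 → extends → [1, 2, 9, 11]
7 → replaces 9 → [1, 2, 7, 11]
8 → replaces 11 → [1, 2, 7, 8]
3 → replaces 7 → [1, 2, 3, 8]
6 → replaces 8 → [1, 2, 3, 6]
10 → extends → [1, 2, 3, 6, 10]
Length 5; one witness is 4, 5, 7, 8, 10.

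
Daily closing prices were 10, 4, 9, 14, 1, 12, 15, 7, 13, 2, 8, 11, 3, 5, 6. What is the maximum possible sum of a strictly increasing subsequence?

Let S[i] be the best sum of a strictly increasing subsequence ending at i:
i:      1  2  3  4  5  6  7  8  9 10 11 12 13 14 15
a[i]:  10  4  9 14  1 12 15  7 13  2  8 11  3  5  6
S:     10  4 13 27  1 25 42 11 38  3 19 30  6 11 17
Maximum is 42 (e.g. 4 + 9 + 14 + 15).

42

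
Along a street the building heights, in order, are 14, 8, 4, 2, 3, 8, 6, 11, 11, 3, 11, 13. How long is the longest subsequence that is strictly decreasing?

4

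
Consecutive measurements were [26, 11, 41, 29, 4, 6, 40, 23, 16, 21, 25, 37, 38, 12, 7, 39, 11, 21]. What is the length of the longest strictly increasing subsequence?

8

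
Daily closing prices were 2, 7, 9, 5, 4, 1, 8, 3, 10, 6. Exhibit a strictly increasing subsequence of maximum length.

2, 7, 9, 10

Patience tails give the LIS length; then backtrack through the dp parents:
2 → extends → [2]
7 → extends → [2, 7]
9 → extends → [2, 7, 9]
5 → replaces 7 → [2, 5, 9]
4 → replaces 5 → [2, 4, 9]
1 → replaces 2 → [1, 4, 9]
8 → replaces 9 → [1, 4, 8]
3 → replaces 4 → [1, 3, 8]
10 → extends → [1, 3, 8, 10]
6 → replaces 8 → [1, 3, 6, 10]
Length 4; one witness is 2, 7, 9, 10.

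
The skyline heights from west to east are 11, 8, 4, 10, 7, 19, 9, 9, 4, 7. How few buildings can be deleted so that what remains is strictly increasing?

Fewest deletions = n − (longest strictly increasing subsequence).
Patience tails:
11 → extends → [11]
8 → replaces 11 → [8]
4 → replaces 8 → [4]
10 → extends → [4, 10]
7 → replaces 10 → [4, 7]
19 → extends → [4, 7, 19]
9 → replaces 19 → [4, 7, 9]
9 → already a tail → [4, 7, 9]
4 → already a tail → [4, 7, 9]
7 → already a tail → [4, 7, 9]
Longest strictly increasing subsequence has length 3, so deletions = 10 − 3 = 7.

7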